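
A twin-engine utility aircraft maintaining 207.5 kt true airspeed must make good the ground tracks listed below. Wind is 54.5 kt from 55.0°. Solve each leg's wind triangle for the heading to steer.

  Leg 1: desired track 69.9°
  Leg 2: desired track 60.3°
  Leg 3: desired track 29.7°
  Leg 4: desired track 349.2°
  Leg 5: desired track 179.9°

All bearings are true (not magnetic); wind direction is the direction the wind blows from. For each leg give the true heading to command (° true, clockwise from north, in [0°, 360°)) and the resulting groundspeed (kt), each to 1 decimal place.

Leg 1: desired track 69.9°; wind correction -3.9° → command heading 66.0°, groundspeed 154.4 kt
Leg 2: desired track 60.3°; wind correction -1.4° → command heading 58.9°, groundspeed 153.2 kt
Leg 3: desired track 29.7°; wind correction +6.4° → command heading 36.1°, groundspeed 156.9 kt
Leg 4: desired track 349.2°; wind correction +13.9° → command heading 3.1°, groundspeed 179.1 kt
Leg 5: desired track 179.9°; wind correction -12.4° → command heading 167.5°, groundspeed 233.8 kt

Leg 1: heading=66.0°, groundspeed=154.4 kt
Leg 2: heading=58.9°, groundspeed=153.2 kt
Leg 3: heading=36.1°, groundspeed=156.9 kt
Leg 4: heading=3.1°, groundspeed=179.1 kt
Leg 5: heading=167.5°, groundspeed=233.8 kt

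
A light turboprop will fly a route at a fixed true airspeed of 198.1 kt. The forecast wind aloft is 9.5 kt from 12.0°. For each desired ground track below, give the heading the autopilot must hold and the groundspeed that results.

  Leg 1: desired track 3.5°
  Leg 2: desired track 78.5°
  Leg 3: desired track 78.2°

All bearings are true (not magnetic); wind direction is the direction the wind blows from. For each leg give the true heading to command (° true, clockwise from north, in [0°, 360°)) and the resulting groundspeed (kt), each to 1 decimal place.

Leg 1: desired track 3.5°; wind correction +0.4° → command heading 3.9°, groundspeed 188.7 kt
Leg 2: desired track 78.5°; wind correction -2.5° → command heading 76.0°, groundspeed 194.1 kt
Leg 3: desired track 78.2°; wind correction -2.5° → command heading 75.7°, groundspeed 194.1 kt

Leg 1: heading=3.9°, groundspeed=188.7 kt
Leg 2: heading=76.0°, groundspeed=194.1 kt
Leg 3: heading=75.7°, groundspeed=194.1 kt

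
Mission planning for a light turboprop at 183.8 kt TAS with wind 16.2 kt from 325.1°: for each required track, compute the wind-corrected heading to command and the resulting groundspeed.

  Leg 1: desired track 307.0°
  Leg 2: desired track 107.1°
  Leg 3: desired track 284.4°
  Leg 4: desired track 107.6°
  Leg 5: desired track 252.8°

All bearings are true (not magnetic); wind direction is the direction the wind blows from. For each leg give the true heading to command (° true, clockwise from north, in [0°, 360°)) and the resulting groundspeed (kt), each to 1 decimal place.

Leg 1: heading=308.6°, groundspeed=168.3 kt
Leg 2: heading=104.0°, groundspeed=196.3 kt
Leg 3: heading=287.7°, groundspeed=171.2 kt
Leg 4: heading=104.5°, groundspeed=196.4 kt
Leg 5: heading=257.6°, groundspeed=178.2 kt

Leg 1: desired track 307.0°; wind correction +1.6° → command heading 308.6°, groundspeed 168.3 kt
Leg 2: desired track 107.1°; wind correction -3.1° → command heading 104.0°, groundspeed 196.3 kt
Leg 3: desired track 284.4°; wind correction +3.3° → command heading 287.7°, groundspeed 171.2 kt
Leg 4: desired track 107.6°; wind correction -3.1° → command heading 104.5°, groundspeed 196.4 kt
Leg 5: desired track 252.8°; wind correction +4.8° → command heading 257.6°, groundspeed 178.2 kt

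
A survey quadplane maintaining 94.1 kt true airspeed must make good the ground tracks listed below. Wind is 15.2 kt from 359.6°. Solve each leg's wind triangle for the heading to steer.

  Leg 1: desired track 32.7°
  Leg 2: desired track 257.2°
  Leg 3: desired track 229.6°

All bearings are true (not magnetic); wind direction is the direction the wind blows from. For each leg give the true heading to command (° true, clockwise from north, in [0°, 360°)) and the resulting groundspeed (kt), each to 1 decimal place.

Leg 1: desired track 32.7°; wind correction -5.1° → command heading 27.6°, groundspeed 81.0 kt
Leg 2: desired track 257.2°; wind correction +9.1° → command heading 266.3°, groundspeed 96.2 kt
Leg 3: desired track 229.6°; wind correction +7.1° → command heading 236.7°, groundspeed 103.1 kt

Leg 1: heading=27.6°, groundspeed=81.0 kt
Leg 2: heading=266.3°, groundspeed=96.2 kt
Leg 3: heading=236.7°, groundspeed=103.1 kt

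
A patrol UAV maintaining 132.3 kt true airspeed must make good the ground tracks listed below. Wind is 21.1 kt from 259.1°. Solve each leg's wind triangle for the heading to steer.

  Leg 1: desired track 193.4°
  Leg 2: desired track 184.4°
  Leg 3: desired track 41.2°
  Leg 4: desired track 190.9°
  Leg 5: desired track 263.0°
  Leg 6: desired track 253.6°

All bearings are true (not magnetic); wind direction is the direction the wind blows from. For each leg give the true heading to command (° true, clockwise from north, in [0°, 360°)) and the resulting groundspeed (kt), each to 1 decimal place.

Leg 1: desired track 193.4°; wind correction +8.4° → command heading 201.8°, groundspeed 122.2 kt
Leg 2: desired track 184.4°; wind correction +8.8° → command heading 193.2°, groundspeed 125.2 kt
Leg 3: desired track 41.2°; wind correction -5.6° → command heading 35.6°, groundspeed 148.3 kt
Leg 4: desired track 190.9°; wind correction +8.5° → command heading 199.4°, groundspeed 123.0 kt
Leg 5: desired track 263.0°; wind correction -0.6° → command heading 262.4°, groundspeed 111.2 kt
Leg 6: desired track 253.6°; wind correction +0.9° → command heading 254.5°, groundspeed 111.3 kt

Leg 1: heading=201.8°, groundspeed=122.2 kt
Leg 2: heading=193.2°, groundspeed=125.2 kt
Leg 3: heading=35.6°, groundspeed=148.3 kt
Leg 4: heading=199.4°, groundspeed=123.0 kt
Leg 5: heading=262.4°, groundspeed=111.2 kt
Leg 6: heading=254.5°, groundspeed=111.3 kt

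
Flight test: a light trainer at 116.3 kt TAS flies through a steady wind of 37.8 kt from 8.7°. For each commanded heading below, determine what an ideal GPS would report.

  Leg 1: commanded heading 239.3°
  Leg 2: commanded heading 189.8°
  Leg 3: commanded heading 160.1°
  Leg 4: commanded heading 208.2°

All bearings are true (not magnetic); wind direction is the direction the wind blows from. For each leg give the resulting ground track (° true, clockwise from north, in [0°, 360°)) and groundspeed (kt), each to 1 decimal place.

Leg 1: heading 239.3°; drift -11.8° → track 227.5°, groundspeed 143.3 kt
Leg 2: heading 189.8°; drift -0.3° → track 189.5°, groundspeed 154.1 kt
Leg 3: heading 160.1°; drift +6.9° → track 167.0°, groundspeed 150.6 kt
Leg 4: heading 208.2°; drift -4.7° → track 203.5°, groundspeed 152.5 kt

Leg 1: track=227.5°, groundspeed=143.3 kt
Leg 2: track=189.5°, groundspeed=154.1 kt
Leg 3: track=167.0°, groundspeed=150.6 kt
Leg 4: track=203.5°, groundspeed=152.5 kt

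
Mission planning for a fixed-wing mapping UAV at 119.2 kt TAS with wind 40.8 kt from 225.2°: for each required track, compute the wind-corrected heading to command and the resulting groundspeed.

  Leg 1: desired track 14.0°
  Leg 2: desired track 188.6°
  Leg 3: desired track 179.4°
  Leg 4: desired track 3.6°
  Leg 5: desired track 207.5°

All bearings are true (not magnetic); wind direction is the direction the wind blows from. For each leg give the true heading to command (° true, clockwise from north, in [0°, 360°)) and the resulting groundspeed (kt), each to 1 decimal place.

Leg 1: desired track 14.0°; wind correction -10.2° → command heading 3.8°, groundspeed 152.2 kt
Leg 2: desired track 188.6°; wind correction +11.8° → command heading 200.4°, groundspeed 83.9 kt
Leg 3: desired track 179.4°; wind correction +14.2° → command heading 193.6°, groundspeed 87.1 kt
Leg 4: desired track 3.6°; wind correction -13.1° → command heading 350.5°, groundspeed 146.6 kt
Leg 5: desired track 207.5°; wind correction +6.0° → command heading 213.5°, groundspeed 79.7 kt

Leg 1: heading=3.8°, groundspeed=152.2 kt
Leg 2: heading=200.4°, groundspeed=83.9 kt
Leg 3: heading=193.6°, groundspeed=87.1 kt
Leg 4: heading=350.5°, groundspeed=146.6 kt
Leg 5: heading=213.5°, groundspeed=79.7 kt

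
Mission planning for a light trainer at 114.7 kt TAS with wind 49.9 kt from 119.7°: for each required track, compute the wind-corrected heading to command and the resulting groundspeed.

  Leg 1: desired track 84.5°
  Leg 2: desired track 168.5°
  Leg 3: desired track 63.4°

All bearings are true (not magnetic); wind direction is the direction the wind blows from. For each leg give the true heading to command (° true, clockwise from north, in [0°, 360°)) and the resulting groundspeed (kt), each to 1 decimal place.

Leg 1: heading=99.0°, groundspeed=70.3 kt
Leg 2: heading=149.4°, groundspeed=75.5 kt
Leg 3: heading=84.6°, groundspeed=79.2 kt

Leg 1: desired track 84.5°; wind correction +14.5° → command heading 99.0°, groundspeed 70.3 kt
Leg 2: desired track 168.5°; wind correction -19.1° → command heading 149.4°, groundspeed 75.5 kt
Leg 3: desired track 63.4°; wind correction +21.2° → command heading 84.6°, groundspeed 79.2 kt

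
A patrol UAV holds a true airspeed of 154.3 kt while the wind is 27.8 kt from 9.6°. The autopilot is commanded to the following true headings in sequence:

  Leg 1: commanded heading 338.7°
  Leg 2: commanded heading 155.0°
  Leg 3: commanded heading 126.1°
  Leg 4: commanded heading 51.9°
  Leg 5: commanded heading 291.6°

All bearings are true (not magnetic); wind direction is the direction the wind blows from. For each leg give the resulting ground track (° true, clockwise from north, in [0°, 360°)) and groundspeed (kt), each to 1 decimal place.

Leg 1: heading 338.7°; drift -6.2° → track 332.5°, groundspeed 131.2 kt
Leg 2: heading 155.0°; drift +5.1° → track 160.1°, groundspeed 177.9 kt
Leg 3: heading 126.1°; drift +8.5° → track 134.6°, groundspeed 168.6 kt
Leg 4: heading 51.9°; drift +8.0° → track 59.9°, groundspeed 135.0 kt
Leg 5: heading 291.6°; drift -10.4° → track 281.2°, groundspeed 151.0 kt

Leg 1: track=332.5°, groundspeed=131.2 kt
Leg 2: track=160.1°, groundspeed=177.9 kt
Leg 3: track=134.6°, groundspeed=168.6 kt
Leg 4: track=59.9°, groundspeed=135.0 kt
Leg 5: track=281.2°, groundspeed=151.0 kt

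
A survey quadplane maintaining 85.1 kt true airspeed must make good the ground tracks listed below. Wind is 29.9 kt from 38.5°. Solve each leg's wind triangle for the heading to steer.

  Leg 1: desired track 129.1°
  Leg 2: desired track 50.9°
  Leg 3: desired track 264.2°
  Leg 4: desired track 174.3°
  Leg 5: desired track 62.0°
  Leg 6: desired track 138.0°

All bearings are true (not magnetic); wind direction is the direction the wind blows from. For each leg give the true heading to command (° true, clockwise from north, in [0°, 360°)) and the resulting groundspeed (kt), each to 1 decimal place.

Leg 1: heading=108.5°, groundspeed=80.0 kt
Leg 2: heading=46.6°, groundspeed=55.7 kt
Leg 3: heading=278.8°, groundspeed=103.2 kt
Leg 4: heading=160.1°, groundspeed=103.9 kt
Leg 5: heading=53.9°, groundspeed=56.8 kt
Leg 6: heading=117.7°, groundspeed=84.8 kt

Leg 1: desired track 129.1°; wind correction -20.6° → command heading 108.5°, groundspeed 80.0 kt
Leg 2: desired track 50.9°; wind correction -4.3° → command heading 46.6°, groundspeed 55.7 kt
Leg 3: desired track 264.2°; wind correction +14.6° → command heading 278.8°, groundspeed 103.2 kt
Leg 4: desired track 174.3°; wind correction -14.2° → command heading 160.1°, groundspeed 103.9 kt
Leg 5: desired track 62.0°; wind correction -8.1° → command heading 53.9°, groundspeed 56.8 kt
Leg 6: desired track 138.0°; wind correction -20.3° → command heading 117.7°, groundspeed 84.8 kt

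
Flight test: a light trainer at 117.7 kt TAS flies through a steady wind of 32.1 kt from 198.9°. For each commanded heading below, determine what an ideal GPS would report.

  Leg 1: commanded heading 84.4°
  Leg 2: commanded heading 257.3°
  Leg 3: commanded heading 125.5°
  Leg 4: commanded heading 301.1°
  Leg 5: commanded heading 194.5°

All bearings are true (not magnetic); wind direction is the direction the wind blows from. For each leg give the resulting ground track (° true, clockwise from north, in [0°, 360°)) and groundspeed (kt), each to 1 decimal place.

Leg 1: track=71.8°, groundspeed=134.2 kt
Leg 2: track=272.5°, groundspeed=104.5 kt
Leg 3: track=109.7°, groundspeed=112.8 kt
Leg 4: track=315.2°, groundspeed=128.4 kt
Leg 5: track=192.9°, groundspeed=85.7 kt

Leg 1: heading 84.4°; drift -12.6° → track 71.8°, groundspeed 134.2 kt
Leg 2: heading 257.3°; drift +15.2° → track 272.5°, groundspeed 104.5 kt
Leg 3: heading 125.5°; drift -15.8° → track 109.7°, groundspeed 112.8 kt
Leg 4: heading 301.1°; drift +14.1° → track 315.2°, groundspeed 128.4 kt
Leg 5: heading 194.5°; drift -1.6° → track 192.9°, groundspeed 85.7 kt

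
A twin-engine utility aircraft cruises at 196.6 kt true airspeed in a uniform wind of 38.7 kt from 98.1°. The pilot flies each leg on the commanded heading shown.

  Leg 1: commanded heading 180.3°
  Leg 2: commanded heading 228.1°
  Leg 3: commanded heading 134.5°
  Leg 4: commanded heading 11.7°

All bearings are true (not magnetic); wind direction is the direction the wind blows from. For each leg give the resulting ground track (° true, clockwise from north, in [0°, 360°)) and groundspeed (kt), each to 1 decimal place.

Leg 1: track=191.6°, groundspeed=195.2 kt
Leg 2: track=235.7°, groundspeed=223.5 kt
Leg 3: track=142.4°, groundspeed=167.0 kt
Leg 4: track=0.4°, groundspeed=198.0 kt

Leg 1: heading 180.3°; drift +11.3° → track 191.6°, groundspeed 195.2 kt
Leg 2: heading 228.1°; drift +7.6° → track 235.7°, groundspeed 223.5 kt
Leg 3: heading 134.5°; drift +7.9° → track 142.4°, groundspeed 167.0 kt
Leg 4: heading 11.7°; drift -11.3° → track 0.4°, groundspeed 198.0 kt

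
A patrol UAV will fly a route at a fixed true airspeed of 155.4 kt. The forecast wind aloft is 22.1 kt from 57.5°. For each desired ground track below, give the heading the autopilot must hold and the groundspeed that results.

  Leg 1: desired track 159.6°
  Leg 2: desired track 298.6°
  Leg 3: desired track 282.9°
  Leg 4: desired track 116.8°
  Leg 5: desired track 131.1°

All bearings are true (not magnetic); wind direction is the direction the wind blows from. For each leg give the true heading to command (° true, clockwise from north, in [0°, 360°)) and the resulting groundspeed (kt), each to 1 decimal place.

Leg 1: desired track 159.6°; wind correction -8.0° → command heading 151.6°, groundspeed 158.5 kt
Leg 2: desired track 298.6°; wind correction +7.2° → command heading 305.8°, groundspeed 164.9 kt
Leg 3: desired track 282.9°; wind correction +5.8° → command heading 288.7°, groundspeed 170.1 kt
Leg 4: desired track 116.8°; wind correction -7.0° → command heading 109.8°, groundspeed 143.0 kt
Leg 5: desired track 131.1°; wind correction -7.8° → command heading 123.3°, groundspeed 147.7 kt

Leg 1: heading=151.6°, groundspeed=158.5 kt
Leg 2: heading=305.8°, groundspeed=164.9 kt
Leg 3: heading=288.7°, groundspeed=170.1 kt
Leg 4: heading=109.8°, groundspeed=143.0 kt
Leg 5: heading=123.3°, groundspeed=147.7 kt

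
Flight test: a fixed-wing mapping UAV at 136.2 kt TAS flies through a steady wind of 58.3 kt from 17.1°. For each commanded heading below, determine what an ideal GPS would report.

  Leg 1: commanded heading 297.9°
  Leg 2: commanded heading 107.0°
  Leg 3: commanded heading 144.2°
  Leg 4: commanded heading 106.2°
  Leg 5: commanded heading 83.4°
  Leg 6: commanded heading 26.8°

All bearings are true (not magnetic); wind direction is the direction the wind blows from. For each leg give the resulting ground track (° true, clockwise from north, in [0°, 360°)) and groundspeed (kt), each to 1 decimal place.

Leg 1: heading 297.9°; drift -24.6° → track 273.3°, groundspeed 137.7 kt
Leg 2: heading 107.0°; drift +23.2° → track 130.2°, groundspeed 148.1 kt
Leg 3: heading 144.2°; drift +15.2° → track 159.4°, groundspeed 177.6 kt
Leg 4: heading 106.2°; drift +23.3° → track 129.5°, groundspeed 147.3 kt
Leg 5: heading 83.4°; drift +25.3° → track 108.7°, groundspeed 124.8 kt
Leg 6: heading 26.8°; drift +7.1° → track 33.9°, groundspeed 79.3 kt

Leg 1: track=273.3°, groundspeed=137.7 kt
Leg 2: track=130.2°, groundspeed=148.1 kt
Leg 3: track=159.4°, groundspeed=177.6 kt
Leg 4: track=129.5°, groundspeed=147.3 kt
Leg 5: track=108.7°, groundspeed=124.8 kt
Leg 6: track=33.9°, groundspeed=79.3 kt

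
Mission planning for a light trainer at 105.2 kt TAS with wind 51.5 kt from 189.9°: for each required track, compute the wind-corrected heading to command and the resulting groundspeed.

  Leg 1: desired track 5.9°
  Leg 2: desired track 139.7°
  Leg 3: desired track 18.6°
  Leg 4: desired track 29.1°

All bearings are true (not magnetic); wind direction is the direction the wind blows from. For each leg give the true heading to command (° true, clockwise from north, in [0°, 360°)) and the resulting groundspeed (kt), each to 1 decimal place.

Leg 1: desired track 5.9°; wind correction -2.0° → command heading 3.9°, groundspeed 156.5 kt
Leg 2: desired track 139.7°; wind correction +22.1° → command heading 161.8°, groundspeed 64.5 kt
Leg 3: desired track 18.6°; wind correction +4.2° → command heading 22.8°, groundspeed 155.8 kt
Leg 4: desired track 29.1°; wind correction +9.3° → command heading 38.4°, groundspeed 152.5 kt

Leg 1: heading=3.9°, groundspeed=156.5 kt
Leg 2: heading=161.8°, groundspeed=64.5 kt
Leg 3: heading=22.8°, groundspeed=155.8 kt
Leg 4: heading=38.4°, groundspeed=152.5 kt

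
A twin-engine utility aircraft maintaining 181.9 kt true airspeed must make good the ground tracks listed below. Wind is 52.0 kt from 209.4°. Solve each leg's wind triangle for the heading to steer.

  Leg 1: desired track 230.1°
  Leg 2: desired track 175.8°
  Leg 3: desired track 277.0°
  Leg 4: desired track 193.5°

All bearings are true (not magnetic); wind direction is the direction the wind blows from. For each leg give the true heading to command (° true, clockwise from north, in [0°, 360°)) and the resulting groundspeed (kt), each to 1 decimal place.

Leg 1: heading=224.3°, groundspeed=132.3 kt
Leg 2: heading=184.9°, groundspeed=136.3 kt
Leg 3: heading=261.7°, groundspeed=155.6 kt
Leg 4: heading=198.0°, groundspeed=131.3 kt

Leg 1: desired track 230.1°; wind correction -5.8° → command heading 224.3°, groundspeed 132.3 kt
Leg 2: desired track 175.8°; wind correction +9.1° → command heading 184.9°, groundspeed 136.3 kt
Leg 3: desired track 277.0°; wind correction -15.3° → command heading 261.7°, groundspeed 155.6 kt
Leg 4: desired track 193.5°; wind correction +4.5° → command heading 198.0°, groundspeed 131.3 kt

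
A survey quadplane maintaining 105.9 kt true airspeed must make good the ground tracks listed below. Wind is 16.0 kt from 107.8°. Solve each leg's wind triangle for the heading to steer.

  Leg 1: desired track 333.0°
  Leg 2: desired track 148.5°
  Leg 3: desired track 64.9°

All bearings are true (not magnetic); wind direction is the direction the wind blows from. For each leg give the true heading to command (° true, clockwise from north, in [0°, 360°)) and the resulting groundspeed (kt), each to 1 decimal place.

Leg 1: heading=339.2°, groundspeed=116.6 kt
Leg 2: heading=142.8°, groundspeed=93.3 kt
Leg 3: heading=70.8°, groundspeed=93.6 kt

Leg 1: desired track 333.0°; wind correction +6.2° → command heading 339.2°, groundspeed 116.6 kt
Leg 2: desired track 148.5°; wind correction -5.7° → command heading 142.8°, groundspeed 93.3 kt
Leg 3: desired track 64.9°; wind correction +5.9° → command heading 70.8°, groundspeed 93.6 kt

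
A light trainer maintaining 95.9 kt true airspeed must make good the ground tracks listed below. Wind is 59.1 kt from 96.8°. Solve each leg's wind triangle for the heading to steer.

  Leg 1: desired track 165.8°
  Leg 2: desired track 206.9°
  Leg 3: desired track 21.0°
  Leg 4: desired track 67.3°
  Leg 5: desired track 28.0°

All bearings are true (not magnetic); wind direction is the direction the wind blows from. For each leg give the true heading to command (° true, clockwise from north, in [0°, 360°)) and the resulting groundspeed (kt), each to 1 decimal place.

Leg 1: heading=130.7°, groundspeed=57.3 kt
Leg 2: heading=171.5°, groundspeed=98.5 kt
Leg 3: heading=57.7°, groundspeed=62.4 kt
Leg 4: heading=85.0°, groundspeed=39.9 kt
Leg 5: heading=63.1°, groundspeed=57.1 kt

Leg 1: desired track 165.8°; wind correction -35.1° → command heading 130.7°, groundspeed 57.3 kt
Leg 2: desired track 206.9°; wind correction -35.4° → command heading 171.5°, groundspeed 98.5 kt
Leg 3: desired track 21.0°; wind correction +36.7° → command heading 57.7°, groundspeed 62.4 kt
Leg 4: desired track 67.3°; wind correction +17.7° → command heading 85.0°, groundspeed 39.9 kt
Leg 5: desired track 28.0°; wind correction +35.1° → command heading 63.1°, groundspeed 57.1 kt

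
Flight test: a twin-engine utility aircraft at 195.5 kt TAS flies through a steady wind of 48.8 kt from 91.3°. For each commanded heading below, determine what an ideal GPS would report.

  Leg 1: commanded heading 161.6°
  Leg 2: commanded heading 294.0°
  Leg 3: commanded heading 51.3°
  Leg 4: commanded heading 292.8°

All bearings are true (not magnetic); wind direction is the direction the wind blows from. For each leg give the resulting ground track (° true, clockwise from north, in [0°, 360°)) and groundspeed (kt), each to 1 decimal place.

Leg 1: track=176.0°, groundspeed=184.9 kt
Leg 2: track=289.5°, groundspeed=241.3 kt
Leg 3: track=40.1°, groundspeed=161.2 kt
Leg 4: track=288.6°, groundspeed=241.6 kt

Leg 1: heading 161.6°; drift +14.4° → track 176.0°, groundspeed 184.9 kt
Leg 2: heading 294.0°; drift -4.5° → track 289.5°, groundspeed 241.3 kt
Leg 3: heading 51.3°; drift -11.2° → track 40.1°, groundspeed 161.2 kt
Leg 4: heading 292.8°; drift -4.2° → track 288.6°, groundspeed 241.6 kt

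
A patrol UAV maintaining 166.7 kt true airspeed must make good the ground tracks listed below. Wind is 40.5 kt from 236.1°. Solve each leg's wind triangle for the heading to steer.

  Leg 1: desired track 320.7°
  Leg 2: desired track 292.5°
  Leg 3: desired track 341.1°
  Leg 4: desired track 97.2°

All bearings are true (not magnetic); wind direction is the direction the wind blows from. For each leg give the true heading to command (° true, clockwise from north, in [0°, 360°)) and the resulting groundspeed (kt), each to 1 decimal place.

Leg 1: heading=306.7°, groundspeed=157.9 kt
Leg 2: heading=280.8°, groundspeed=140.8 kt
Leg 3: heading=327.5°, groundspeed=172.5 kt
Leg 4: heading=106.4°, groundspeed=195.1 kt

Leg 1: desired track 320.7°; wind correction -14.0° → command heading 306.7°, groundspeed 157.9 kt
Leg 2: desired track 292.5°; wind correction -11.7° → command heading 280.8°, groundspeed 140.8 kt
Leg 3: desired track 341.1°; wind correction -13.6° → command heading 327.5°, groundspeed 172.5 kt
Leg 4: desired track 97.2°; wind correction +9.2° → command heading 106.4°, groundspeed 195.1 kt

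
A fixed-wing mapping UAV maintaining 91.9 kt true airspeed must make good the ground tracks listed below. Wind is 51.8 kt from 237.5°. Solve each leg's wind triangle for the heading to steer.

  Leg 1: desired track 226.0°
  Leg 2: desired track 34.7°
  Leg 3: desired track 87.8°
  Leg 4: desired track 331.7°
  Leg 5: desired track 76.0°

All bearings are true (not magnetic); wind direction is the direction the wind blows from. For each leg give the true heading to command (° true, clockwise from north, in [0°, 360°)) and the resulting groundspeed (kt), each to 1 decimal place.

Leg 1: heading=232.5°, groundspeed=40.6 kt
Leg 2: heading=22.1°, groundspeed=137.4 kt
Leg 3: heading=104.3°, groundspeed=132.8 kt
Leg 4: heading=297.5°, groundspeed=79.8 kt
Leg 5: heading=86.3°, groundspeed=139.5 kt

Leg 1: desired track 226.0°; wind correction +6.5° → command heading 232.5°, groundspeed 40.6 kt
Leg 2: desired track 34.7°; wind correction -12.6° → command heading 22.1°, groundspeed 137.4 kt
Leg 3: desired track 87.8°; wind correction +16.5° → command heading 104.3°, groundspeed 132.8 kt
Leg 4: desired track 331.7°; wind correction -34.2° → command heading 297.5°, groundspeed 79.8 kt
Leg 5: desired track 76.0°; wind correction +10.3° → command heading 86.3°, groundspeed 139.5 kt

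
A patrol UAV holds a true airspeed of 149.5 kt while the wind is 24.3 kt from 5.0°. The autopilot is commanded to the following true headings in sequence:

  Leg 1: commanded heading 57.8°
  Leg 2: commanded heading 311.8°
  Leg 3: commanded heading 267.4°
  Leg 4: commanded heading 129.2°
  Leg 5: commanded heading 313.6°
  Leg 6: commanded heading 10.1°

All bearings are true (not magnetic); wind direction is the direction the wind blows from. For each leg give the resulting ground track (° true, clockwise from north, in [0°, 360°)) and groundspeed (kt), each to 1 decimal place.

Leg 1: heading 57.8°; drift +8.2° → track 66.0°, groundspeed 136.2 kt
Leg 2: heading 311.8°; drift -8.2° → track 303.6°, groundspeed 136.3 kt
Leg 3: heading 267.4°; drift -9.0° → track 258.4°, groundspeed 154.6 kt
Leg 4: heading 129.2°; drift +7.0° → track 136.2°, groundspeed 164.4 kt
Leg 5: heading 313.6°; drift -8.0° → track 305.6°, groundspeed 135.7 kt
Leg 6: heading 10.1°; drift +1.0° → track 11.1°, groundspeed 125.3 kt

Leg 1: track=66.0°, groundspeed=136.2 kt
Leg 2: track=303.6°, groundspeed=136.3 kt
Leg 3: track=258.4°, groundspeed=154.6 kt
Leg 4: track=136.2°, groundspeed=164.4 kt
Leg 5: track=305.6°, groundspeed=135.7 kt
Leg 6: track=11.1°, groundspeed=125.3 kt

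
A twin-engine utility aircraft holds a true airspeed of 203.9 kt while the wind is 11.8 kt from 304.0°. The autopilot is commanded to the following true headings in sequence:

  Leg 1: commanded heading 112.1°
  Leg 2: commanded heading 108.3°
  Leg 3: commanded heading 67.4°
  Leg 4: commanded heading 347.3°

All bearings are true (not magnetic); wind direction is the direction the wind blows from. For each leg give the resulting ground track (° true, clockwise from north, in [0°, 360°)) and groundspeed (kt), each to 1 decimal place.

Leg 1: heading 112.1°; drift +0.6° → track 112.7°, groundspeed 215.5 kt
Leg 2: heading 108.3°; drift +0.8° → track 109.1°, groundspeed 215.3 kt
Leg 3: heading 67.4°; drift +2.7° → track 70.1°, groundspeed 210.6 kt
Leg 4: heading 347.3°; drift +2.4° → track 349.7°, groundspeed 195.5 kt

Leg 1: track=112.7°, groundspeed=215.5 kt
Leg 2: track=109.1°, groundspeed=215.3 kt
Leg 3: track=70.1°, groundspeed=210.6 kt
Leg 4: track=349.7°, groundspeed=195.5 kt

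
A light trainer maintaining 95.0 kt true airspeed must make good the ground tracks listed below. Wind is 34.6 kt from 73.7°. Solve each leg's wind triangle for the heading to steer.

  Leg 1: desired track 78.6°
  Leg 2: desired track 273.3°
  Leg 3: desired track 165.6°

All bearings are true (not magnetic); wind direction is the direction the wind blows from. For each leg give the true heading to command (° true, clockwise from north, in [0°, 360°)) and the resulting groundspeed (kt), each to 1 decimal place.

Leg 1: desired track 78.6°; wind correction -1.8° → command heading 76.8°, groundspeed 60.5 kt
Leg 2: desired track 273.3°; wind correction +7.0° → command heading 280.3°, groundspeed 126.9 kt
Leg 3: desired track 165.6°; wind correction -21.3° → command heading 144.3°, groundspeed 89.6 kt

Leg 1: heading=76.8°, groundspeed=60.5 kt
Leg 2: heading=280.3°, groundspeed=126.9 kt
Leg 3: heading=144.3°, groundspeed=89.6 kt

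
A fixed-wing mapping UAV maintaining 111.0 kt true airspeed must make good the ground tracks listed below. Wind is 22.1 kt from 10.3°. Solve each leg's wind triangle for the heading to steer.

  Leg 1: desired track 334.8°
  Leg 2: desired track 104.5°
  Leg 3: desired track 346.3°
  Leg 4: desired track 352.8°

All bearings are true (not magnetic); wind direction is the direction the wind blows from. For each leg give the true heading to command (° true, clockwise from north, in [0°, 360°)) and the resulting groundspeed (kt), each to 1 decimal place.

Leg 1: desired track 334.8°; wind correction +6.6° → command heading 341.4°, groundspeed 92.3 kt
Leg 2: desired track 104.5°; wind correction -11.5° → command heading 93.0°, groundspeed 110.4 kt
Leg 3: desired track 346.3°; wind correction +4.6° → command heading 350.9°, groundspeed 90.4 kt
Leg 4: desired track 352.8°; wind correction +3.4° → command heading 356.2°, groundspeed 89.7 kt

Leg 1: heading=341.4°, groundspeed=92.3 kt
Leg 2: heading=93.0°, groundspeed=110.4 kt
Leg 3: heading=350.9°, groundspeed=90.4 kt
Leg 4: heading=356.2°, groundspeed=89.7 kt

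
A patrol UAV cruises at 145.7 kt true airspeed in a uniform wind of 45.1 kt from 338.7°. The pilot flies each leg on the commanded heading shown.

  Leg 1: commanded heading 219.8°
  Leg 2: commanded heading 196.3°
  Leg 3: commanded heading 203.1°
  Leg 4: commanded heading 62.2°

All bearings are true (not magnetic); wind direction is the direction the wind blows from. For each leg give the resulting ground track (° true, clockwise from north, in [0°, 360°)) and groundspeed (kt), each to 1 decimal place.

Leg 1: heading 219.8°; drift -13.3° → track 206.5°, groundspeed 172.1 kt
Leg 2: heading 196.3°; drift -8.6° → track 187.7°, groundspeed 183.5 kt
Leg 3: heading 203.1°; drift -10.1° → track 193.0°, groundspeed 180.7 kt
Leg 4: heading 62.2°; drift +17.7° → track 79.9°, groundspeed 147.6 kt

Leg 1: track=206.5°, groundspeed=172.1 kt
Leg 2: track=187.7°, groundspeed=183.5 kt
Leg 3: track=193.0°, groundspeed=180.7 kt
Leg 4: track=79.9°, groundspeed=147.6 kt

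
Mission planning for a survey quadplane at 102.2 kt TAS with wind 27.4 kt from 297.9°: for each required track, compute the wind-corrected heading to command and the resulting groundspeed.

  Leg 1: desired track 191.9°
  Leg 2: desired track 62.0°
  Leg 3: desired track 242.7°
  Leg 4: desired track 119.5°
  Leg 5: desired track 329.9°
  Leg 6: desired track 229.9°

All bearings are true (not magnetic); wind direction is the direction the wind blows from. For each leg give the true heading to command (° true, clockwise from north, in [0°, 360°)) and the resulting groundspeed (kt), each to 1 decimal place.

Leg 1: desired track 191.9°; wind correction +14.9° → command heading 206.8°, groundspeed 106.3 kt
Leg 2: desired track 62.0°; wind correction -12.8° → command heading 49.2°, groundspeed 115.0 kt
Leg 3: desired track 242.7°; wind correction +12.7° → command heading 255.4°, groundspeed 84.1 kt
Leg 4: desired track 119.5°; wind correction +0.4° → command heading 119.9°, groundspeed 129.6 kt
Leg 5: desired track 329.9°; wind correction -8.2° → command heading 321.7°, groundspeed 77.9 kt
Leg 6: desired track 229.9°; wind correction +14.4° → command heading 244.3°, groundspeed 88.7 kt

Leg 1: heading=206.8°, groundspeed=106.3 kt
Leg 2: heading=49.2°, groundspeed=115.0 kt
Leg 3: heading=255.4°, groundspeed=84.1 kt
Leg 4: heading=119.9°, groundspeed=129.6 kt
Leg 5: heading=321.7°, groundspeed=77.9 kt
Leg 6: heading=244.3°, groundspeed=88.7 kt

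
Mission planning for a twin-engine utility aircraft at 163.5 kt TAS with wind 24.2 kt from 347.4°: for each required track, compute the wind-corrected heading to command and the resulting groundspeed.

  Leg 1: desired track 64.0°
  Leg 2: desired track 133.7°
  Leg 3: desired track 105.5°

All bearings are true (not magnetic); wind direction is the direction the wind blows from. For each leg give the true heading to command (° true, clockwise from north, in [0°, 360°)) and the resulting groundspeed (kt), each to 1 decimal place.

Leg 1: desired track 64.0°; wind correction -8.3° → command heading 55.7°, groundspeed 156.2 kt
Leg 2: desired track 133.7°; wind correction -4.7° → command heading 129.0°, groundspeed 183.1 kt
Leg 3: desired track 105.5°; wind correction -7.5° → command heading 98.0°, groundspeed 173.5 kt

Leg 1: heading=55.7°, groundspeed=156.2 kt
Leg 2: heading=129.0°, groundspeed=183.1 kt
Leg 3: heading=98.0°, groundspeed=173.5 kt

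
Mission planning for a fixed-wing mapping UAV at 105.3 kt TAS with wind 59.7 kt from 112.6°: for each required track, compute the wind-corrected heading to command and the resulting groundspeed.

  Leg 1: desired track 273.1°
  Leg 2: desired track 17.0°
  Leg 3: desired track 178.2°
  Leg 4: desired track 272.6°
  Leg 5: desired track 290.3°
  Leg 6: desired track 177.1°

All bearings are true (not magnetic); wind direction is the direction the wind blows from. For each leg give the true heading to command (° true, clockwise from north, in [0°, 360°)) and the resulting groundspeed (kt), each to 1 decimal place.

Leg 1: desired track 273.1°; wind correction -10.9° → command heading 262.2°, groundspeed 159.7 kt
Leg 2: desired track 17.0°; wind correction +34.3° → command heading 51.3°, groundspeed 92.8 kt
Leg 3: desired track 178.2°; wind correction -31.1° → command heading 147.1°, groundspeed 65.5 kt
Leg 4: desired track 272.6°; wind correction -11.2° → command heading 261.4°, groundspeed 159.4 kt
Leg 5: desired track 290.3°; wind correction -1.3° → command heading 289.0°, groundspeed 164.9 kt
Leg 6: desired track 177.1°; wind correction -30.8° → command heading 146.3°, groundspeed 64.8 kt

Leg 1: heading=262.2°, groundspeed=159.7 kt
Leg 2: heading=51.3°, groundspeed=92.8 kt
Leg 3: heading=147.1°, groundspeed=65.5 kt
Leg 4: heading=261.4°, groundspeed=159.4 kt
Leg 5: heading=289.0°, groundspeed=164.9 kt
Leg 6: heading=146.3°, groundspeed=64.8 kt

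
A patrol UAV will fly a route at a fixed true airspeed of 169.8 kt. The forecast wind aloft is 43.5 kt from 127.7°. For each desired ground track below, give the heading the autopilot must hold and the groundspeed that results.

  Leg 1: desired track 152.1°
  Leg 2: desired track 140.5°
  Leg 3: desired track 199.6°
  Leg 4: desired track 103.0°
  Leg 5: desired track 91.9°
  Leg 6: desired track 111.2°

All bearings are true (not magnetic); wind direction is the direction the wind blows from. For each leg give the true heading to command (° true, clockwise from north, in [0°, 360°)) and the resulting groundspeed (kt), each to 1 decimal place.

Leg 1: heading=146.0°, groundspeed=129.2 kt
Leg 2: heading=137.2°, groundspeed=127.1 kt
Leg 3: heading=185.5°, groundspeed=151.2 kt
Leg 4: heading=109.1°, groundspeed=129.3 kt
Leg 5: heading=100.5°, groundspeed=132.6 kt
Leg 6: heading=115.4°, groundspeed=127.6 kt

Leg 1: desired track 152.1°; wind correction -6.1° → command heading 146.0°, groundspeed 129.2 kt
Leg 2: desired track 140.5°; wind correction -3.3° → command heading 137.2°, groundspeed 127.1 kt
Leg 3: desired track 199.6°; wind correction -14.1° → command heading 185.5°, groundspeed 151.2 kt
Leg 4: desired track 103.0°; wind correction +6.1° → command heading 109.1°, groundspeed 129.3 kt
Leg 5: desired track 91.9°; wind correction +8.6° → command heading 100.5°, groundspeed 132.6 kt
Leg 6: desired track 111.2°; wind correction +4.2° → command heading 115.4°, groundspeed 127.6 kt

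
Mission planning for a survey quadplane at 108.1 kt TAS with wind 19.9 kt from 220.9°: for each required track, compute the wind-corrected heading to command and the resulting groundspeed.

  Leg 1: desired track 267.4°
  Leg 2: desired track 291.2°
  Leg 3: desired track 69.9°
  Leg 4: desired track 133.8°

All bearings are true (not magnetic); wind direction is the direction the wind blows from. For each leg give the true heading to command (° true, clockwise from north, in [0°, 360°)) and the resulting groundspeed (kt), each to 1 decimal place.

Leg 1: heading=259.7°, groundspeed=93.4 kt
Leg 2: heading=281.2°, groundspeed=99.8 kt
Leg 3: heading=75.0°, groundspeed=125.1 kt
Leg 4: heading=144.4°, groundspeed=105.3 kt

Leg 1: desired track 267.4°; wind correction -7.7° → command heading 259.7°, groundspeed 93.4 kt
Leg 2: desired track 291.2°; wind correction -10.0° → command heading 281.2°, groundspeed 99.8 kt
Leg 3: desired track 69.9°; wind correction +5.1° → command heading 75.0°, groundspeed 125.1 kt
Leg 4: desired track 133.8°; wind correction +10.6° → command heading 144.4°, groundspeed 105.3 kt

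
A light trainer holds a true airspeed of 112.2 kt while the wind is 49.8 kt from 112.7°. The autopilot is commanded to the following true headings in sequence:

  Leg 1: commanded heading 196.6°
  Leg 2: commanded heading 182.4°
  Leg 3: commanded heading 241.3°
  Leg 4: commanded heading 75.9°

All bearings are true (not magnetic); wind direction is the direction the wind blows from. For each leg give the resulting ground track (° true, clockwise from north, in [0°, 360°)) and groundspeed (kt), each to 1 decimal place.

Leg 1: heading 196.6°; drift +24.9° → track 221.5°, groundspeed 117.8 kt
Leg 2: heading 182.4°; drift +26.2° → track 208.6°, groundspeed 105.8 kt
Leg 3: heading 241.3°; drift +15.2° → track 256.5°, groundspeed 148.5 kt
Leg 4: heading 75.9°; drift -22.4° → track 53.5°, groundspeed 78.2 kt

Leg 1: track=221.5°, groundspeed=117.8 kt
Leg 2: track=208.6°, groundspeed=105.8 kt
Leg 3: track=256.5°, groundspeed=148.5 kt
Leg 4: track=53.5°, groundspeed=78.2 kt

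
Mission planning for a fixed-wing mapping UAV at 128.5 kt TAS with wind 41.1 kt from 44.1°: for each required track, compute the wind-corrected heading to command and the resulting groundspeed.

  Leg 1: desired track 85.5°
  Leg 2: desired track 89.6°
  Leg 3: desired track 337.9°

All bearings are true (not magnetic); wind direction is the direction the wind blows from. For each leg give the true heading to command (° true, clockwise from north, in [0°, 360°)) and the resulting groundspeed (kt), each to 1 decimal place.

Leg 1: desired track 85.5°; wind correction -12.2° → command heading 73.3°, groundspeed 94.8 kt
Leg 2: desired track 89.6°; wind correction -13.2° → command heading 76.4°, groundspeed 96.3 kt
Leg 3: desired track 337.9°; wind correction +17.0° → command heading 354.9°, groundspeed 106.3 kt

Leg 1: heading=73.3°, groundspeed=94.8 kt
Leg 2: heading=76.4°, groundspeed=96.3 kt
Leg 3: heading=354.9°, groundspeed=106.3 kt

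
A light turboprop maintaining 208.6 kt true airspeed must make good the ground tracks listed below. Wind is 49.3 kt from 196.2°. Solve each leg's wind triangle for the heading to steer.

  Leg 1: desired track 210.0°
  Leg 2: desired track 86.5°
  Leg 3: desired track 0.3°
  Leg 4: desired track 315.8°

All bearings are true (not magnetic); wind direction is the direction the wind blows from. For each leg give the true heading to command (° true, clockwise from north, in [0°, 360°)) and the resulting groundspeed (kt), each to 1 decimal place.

Leg 1: desired track 210.0°; wind correction -3.2° → command heading 206.8°, groundspeed 160.4 kt
Leg 2: desired track 86.5°; wind correction +12.9° → command heading 99.4°, groundspeed 220.0 kt
Leg 3: desired track 0.3°; wind correction -3.7° → command heading 356.6°, groundspeed 255.6 kt
Leg 4: desired track 315.8°; wind correction -11.9° → command heading 303.9°, groundspeed 228.5 kt

Leg 1: heading=206.8°, groundspeed=160.4 kt
Leg 2: heading=99.4°, groundspeed=220.0 kt
Leg 3: heading=356.6°, groundspeed=255.6 kt
Leg 4: heading=303.9°, groundspeed=228.5 kt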